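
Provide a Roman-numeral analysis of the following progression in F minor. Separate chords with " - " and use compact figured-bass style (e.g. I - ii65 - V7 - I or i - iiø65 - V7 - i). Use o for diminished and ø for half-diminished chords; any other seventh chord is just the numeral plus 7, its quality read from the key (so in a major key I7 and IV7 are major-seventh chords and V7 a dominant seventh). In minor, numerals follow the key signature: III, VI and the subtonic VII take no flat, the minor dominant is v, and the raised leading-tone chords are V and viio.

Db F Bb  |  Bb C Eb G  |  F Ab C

Db-F-Bb has root Bb, degree 4 in F minor, so iv6.
Bb-C-Eb-G has root C, degree 5 in F minor, so v42.
F-Ab-C has root F, degree 1 in F minor, so i.

iv6 - v42 - i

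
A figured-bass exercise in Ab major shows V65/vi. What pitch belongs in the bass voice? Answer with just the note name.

E

The applied chord V65/vi is rooted on C: C-E-G-Bb.
The figure 65 means first inversion — the third is in the bass.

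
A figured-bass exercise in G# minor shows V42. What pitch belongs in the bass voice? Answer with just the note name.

V in G# minor has root D#; the chord is D#-F##-A#-C#.
The figure 42 means third inversion — the seventh is in the bass.

C#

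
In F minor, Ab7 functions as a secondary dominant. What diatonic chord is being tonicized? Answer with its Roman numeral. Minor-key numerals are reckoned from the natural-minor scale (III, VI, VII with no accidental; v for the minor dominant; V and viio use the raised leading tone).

VI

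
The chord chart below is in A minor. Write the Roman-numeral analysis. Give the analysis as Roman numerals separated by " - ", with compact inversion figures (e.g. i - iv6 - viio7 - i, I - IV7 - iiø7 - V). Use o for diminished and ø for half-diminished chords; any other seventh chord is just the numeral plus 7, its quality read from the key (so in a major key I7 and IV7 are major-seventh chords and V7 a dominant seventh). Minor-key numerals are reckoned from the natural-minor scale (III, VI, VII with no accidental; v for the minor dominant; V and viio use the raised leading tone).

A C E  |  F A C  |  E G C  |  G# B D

i - VI - III6 - viio

A-C-E: root A is the tonic; minor triad there is i.
F-A-C: major triad on F = scale degree 6 → VI.
E-G-C: major triad on C = scale degree 3 → III6.
G#-B-D: diminished triad on G# = scale degree 7 → viio.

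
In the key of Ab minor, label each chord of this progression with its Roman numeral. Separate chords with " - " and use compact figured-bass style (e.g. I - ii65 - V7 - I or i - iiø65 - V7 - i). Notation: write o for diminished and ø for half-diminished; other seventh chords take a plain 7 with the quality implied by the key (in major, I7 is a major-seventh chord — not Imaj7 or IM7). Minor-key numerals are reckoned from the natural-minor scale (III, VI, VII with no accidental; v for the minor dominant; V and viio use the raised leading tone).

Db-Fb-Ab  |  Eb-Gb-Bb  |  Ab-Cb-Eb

iv - v - i

Db-Fb-Ab: minor triad on Db = scale degree 4 → iv.
Eb-Gb-Bb: minor triad on Eb = scale degree 5 → v.
Ab-Cb-Eb: root Ab is the tonic; minor triad there is i.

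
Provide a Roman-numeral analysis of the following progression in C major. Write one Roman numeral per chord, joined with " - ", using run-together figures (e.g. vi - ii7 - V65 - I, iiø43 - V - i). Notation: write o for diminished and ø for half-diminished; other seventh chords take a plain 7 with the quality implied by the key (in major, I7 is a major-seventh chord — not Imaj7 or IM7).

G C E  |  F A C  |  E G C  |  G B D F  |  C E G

G-C-E has root C, degree 1 in C major, so I64.
F-A-C: major triad on F = scale degree 4 → IV.
E-G-C: root C is the tonic; major triad there is I6.
G-B-D-F has root G, degree 5 in C major, so V7.
C-E-G: major triad on C = scale degree 1 → I.

I64 - IV - I6 - V7 - I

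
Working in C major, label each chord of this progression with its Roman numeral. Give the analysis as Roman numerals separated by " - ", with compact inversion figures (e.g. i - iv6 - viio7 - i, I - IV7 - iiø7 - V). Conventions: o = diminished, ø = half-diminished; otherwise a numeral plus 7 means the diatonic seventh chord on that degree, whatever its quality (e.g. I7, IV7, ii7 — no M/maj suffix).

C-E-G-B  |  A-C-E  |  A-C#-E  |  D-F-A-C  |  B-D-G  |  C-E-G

C-E-G-B: root C is the tonic; major seventh chord there is I7.
A-C-E: root A is the submediant; minor triad there is vi.
A-C#-E: a major triad on A, the applied dominant of ii → V/ii.
D-F-A-C: minor seventh chord on D = scale degree 2 → ii7.
B-D-G has root G, degree 5 in C major, so V6.
C-E-G has root C, degree 1 in C major, so I.

I7 - vi - V/ii - ii7 - V6 - I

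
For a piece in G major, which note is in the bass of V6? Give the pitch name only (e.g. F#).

V in G major has root D; the chord is D-F#-A.
The figure 6 means first inversion — the third is in the bass.

F#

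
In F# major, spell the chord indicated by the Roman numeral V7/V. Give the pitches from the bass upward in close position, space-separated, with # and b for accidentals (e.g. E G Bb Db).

The slash means an applied dominant: we want the dominant of V. In F# major, V is C# major, and its dominant is built on G#.
Building a dominant seventh chord on G# gives G#-B#-D#-F#.

G# B# D# F#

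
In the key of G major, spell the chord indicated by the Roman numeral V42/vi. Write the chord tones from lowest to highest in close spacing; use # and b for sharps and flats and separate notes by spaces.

A B D# F#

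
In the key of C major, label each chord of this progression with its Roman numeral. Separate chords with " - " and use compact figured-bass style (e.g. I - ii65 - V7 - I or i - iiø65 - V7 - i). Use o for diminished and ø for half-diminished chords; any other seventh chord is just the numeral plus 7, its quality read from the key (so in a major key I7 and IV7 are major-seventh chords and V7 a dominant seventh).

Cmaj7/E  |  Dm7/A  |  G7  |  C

Cmaj7/E: major seventh chord on C = scale degree 1 → I65.
Dm7/A: root D is the supertonic; minor seventh chord there is ii43.
G7: root G is the dominant; dominant seventh chord there is V7.
C: root C is the tonic; major triad there is I.

I65 - ii43 - V7 - I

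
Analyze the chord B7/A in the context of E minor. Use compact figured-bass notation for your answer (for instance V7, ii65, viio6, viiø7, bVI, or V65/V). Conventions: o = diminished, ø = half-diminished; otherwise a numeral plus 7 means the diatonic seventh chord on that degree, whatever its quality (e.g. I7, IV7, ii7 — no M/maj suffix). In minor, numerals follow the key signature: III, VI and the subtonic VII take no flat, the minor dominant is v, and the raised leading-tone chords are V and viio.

The pitches B-D#-F#-A form a dominant seventh chord rooted on B.
In E minor, B is the dominant; the diatonic dominant seventh chord there is V7.
With A in the bass the chord is in third inversion, so the figured bass is 42.

V42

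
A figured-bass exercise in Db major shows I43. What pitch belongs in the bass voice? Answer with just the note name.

Ab

I in Db major has root Db; the chord is Db-F-Ab-C.
The figure 43 means second inversion — the fifth is in the bass.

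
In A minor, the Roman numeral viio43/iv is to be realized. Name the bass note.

G

The applied chord viio43/iv is rooted on C#: C#-E-G-Bb.
The figure 43 means second inversion — the fifth is in the bass.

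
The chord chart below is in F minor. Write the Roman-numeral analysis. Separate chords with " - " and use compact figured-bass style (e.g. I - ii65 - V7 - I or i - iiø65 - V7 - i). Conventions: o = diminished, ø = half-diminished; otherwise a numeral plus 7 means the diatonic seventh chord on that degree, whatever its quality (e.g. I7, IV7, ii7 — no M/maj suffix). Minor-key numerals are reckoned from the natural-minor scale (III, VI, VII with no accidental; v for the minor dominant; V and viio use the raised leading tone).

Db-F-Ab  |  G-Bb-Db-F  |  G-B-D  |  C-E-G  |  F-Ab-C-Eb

Db-F-Ab: major triad on Db = scale degree 6 → VI.
G-Bb-Db-F: half-diminished seventh chord on G = scale degree 2 → iiø7.
G-B-D is the secondary dominant of V (major triad on G): V/V.
C-E-G: major triad on C = scale degree 5 → V.
F-Ab-C-Eb has root F, degree 1 in F minor, so i7.

VI - iiø7 - V/V - V - i7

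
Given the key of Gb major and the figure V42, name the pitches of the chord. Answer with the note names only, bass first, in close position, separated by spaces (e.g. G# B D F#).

Cb Db F Ab

The numeral's case and figure indicate a dominant seventh chord. In Gb major its root, the dominant, is Db.
Stacking thirds from Db gives Db-F-Ab-Cb.
With the 42 figure the chord is in third inversion; from the bass Cb upward in close position it reads Cb-Db-F-Ab.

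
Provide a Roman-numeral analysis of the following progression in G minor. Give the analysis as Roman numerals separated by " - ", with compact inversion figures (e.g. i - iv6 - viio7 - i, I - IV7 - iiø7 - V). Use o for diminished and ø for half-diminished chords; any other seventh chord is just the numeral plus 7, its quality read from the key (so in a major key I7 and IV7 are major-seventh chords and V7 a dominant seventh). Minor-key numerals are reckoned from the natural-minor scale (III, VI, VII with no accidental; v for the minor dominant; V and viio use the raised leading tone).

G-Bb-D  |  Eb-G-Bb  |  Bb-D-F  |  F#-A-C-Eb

G-Bb-D: root G is the tonic; minor triad there is i.
Eb-G-Bb: major triad on Eb = scale degree 6 → VI.
Bb-D-F: major triad on Bb = scale degree 3 → III.
F#-A-C-Eb: root F# is the leading tone; fully diminished seventh chord there is viio7.

i - VI - III - viio7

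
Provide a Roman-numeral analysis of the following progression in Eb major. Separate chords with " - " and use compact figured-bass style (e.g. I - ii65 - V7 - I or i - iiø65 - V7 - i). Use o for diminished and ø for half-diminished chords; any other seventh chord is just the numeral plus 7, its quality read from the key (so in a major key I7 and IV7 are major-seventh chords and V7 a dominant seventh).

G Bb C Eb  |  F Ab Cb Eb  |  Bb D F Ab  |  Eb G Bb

vi43 - iiø7 - V7 - I

G-Bb-C-Eb: minor seventh chord on C = scale degree 6 → vi43.
F-Ab-Cb-Eb: half-diminished seventh chord on F — chromatic; iiø7 (borrowed from the parallel minor).
Bb-D-F-Ab has root Bb, degree 5 in Eb major, so V7.
Eb-G-Bb: major triad on Eb = scale degree 1 → I.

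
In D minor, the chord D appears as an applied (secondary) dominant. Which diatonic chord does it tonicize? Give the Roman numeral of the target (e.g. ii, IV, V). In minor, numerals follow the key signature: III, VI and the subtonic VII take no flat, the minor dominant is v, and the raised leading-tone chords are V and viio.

iv

The chord is a major triad on D.
A dominant resolves down a perfect fifth: D → G. In D minor, G is scale degree 4, i.e. iv.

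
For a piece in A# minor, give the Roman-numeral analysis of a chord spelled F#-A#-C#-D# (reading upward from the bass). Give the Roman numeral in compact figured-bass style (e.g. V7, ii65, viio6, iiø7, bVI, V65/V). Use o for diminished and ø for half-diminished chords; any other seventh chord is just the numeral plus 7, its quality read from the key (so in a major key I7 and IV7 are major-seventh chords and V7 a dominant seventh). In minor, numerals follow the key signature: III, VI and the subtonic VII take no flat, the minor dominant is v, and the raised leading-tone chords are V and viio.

iv65

Stacked in thirds the chord is D#-F#-A#-C#: a minor seventh chord on D#.
In A# minor, D# is the subdominant; the diatonic minor seventh chord there is iv7.
With F# in the bass the chord is in first inversion, so the figured bass is 65.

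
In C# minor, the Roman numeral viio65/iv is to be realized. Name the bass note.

The applied chord viio65/iv is rooted on E#: E#-G#-B-D.
The figure 65 means first inversion — the third is in the bass.

G#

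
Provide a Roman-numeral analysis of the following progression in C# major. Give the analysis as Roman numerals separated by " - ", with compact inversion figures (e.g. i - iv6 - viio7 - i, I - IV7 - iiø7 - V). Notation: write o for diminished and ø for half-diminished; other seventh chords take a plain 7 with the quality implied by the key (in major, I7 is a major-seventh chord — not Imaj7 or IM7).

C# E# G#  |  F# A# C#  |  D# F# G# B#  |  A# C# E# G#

C#-E#-G# has root C#, degree 1 in C# major, so I.
F#-A#-C#: major triad on F# = scale degree 4 → IV.
D#-F#-G#-B# has root G#, degree 5 in C# major, so V43.
A#-C#-E#-G# has root A#, degree 6 in C# major, so vi7.

I - IV - V43 - vi7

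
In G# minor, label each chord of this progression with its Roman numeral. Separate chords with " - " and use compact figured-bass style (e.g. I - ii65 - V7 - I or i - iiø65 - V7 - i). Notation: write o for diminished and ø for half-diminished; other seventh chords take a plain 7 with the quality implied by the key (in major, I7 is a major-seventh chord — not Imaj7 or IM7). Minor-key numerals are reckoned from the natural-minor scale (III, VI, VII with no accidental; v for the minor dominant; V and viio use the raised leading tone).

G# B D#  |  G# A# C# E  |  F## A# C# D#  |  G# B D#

G#-B-D# has root G#, degree 1 in G# minor, so i.
G#-A#-C#-E: root A# is the supertonic; half-diminished seventh chord there is iiø42.
F##-A#-C#-D#: root D# is the dominant; dominant seventh chord there is V65.
G#-B-D#: root G# is the tonic; minor triad there is i.

i - iiø42 - V65 - i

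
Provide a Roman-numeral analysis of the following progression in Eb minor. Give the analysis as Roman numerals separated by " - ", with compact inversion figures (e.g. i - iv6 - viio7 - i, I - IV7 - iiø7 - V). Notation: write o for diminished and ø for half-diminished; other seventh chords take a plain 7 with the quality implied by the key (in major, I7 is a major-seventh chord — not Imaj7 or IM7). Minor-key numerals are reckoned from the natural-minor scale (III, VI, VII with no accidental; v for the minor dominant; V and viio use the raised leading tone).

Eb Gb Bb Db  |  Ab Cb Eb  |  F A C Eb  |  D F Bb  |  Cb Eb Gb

i7 - iv - V7/V - V6 - VI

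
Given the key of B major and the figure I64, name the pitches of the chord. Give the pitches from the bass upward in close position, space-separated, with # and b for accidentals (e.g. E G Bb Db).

In B major, scale degree 1 is B, and the diatonic chord built there is a major triad.
That chord is spelled B-D#-F#.
With the 64 figure the chord is in second inversion; from the bass F# upward in close position it reads F#-B-D#.

F# B D#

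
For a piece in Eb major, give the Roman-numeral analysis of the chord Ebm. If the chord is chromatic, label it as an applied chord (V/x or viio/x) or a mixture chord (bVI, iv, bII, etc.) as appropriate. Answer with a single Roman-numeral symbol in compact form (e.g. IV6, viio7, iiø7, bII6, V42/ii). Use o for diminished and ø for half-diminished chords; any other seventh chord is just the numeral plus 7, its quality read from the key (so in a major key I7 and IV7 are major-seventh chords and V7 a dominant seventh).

Stacked in thirds the chord is Eb-Gb-Bb: a minor triad on Eb.
Eb is the first degree of Eb major. This is the minor tonic, borrowed from the parallel minor.

i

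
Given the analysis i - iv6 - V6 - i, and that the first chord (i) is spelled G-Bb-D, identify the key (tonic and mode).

G minor

The anchor chord is a minor triad on G, labeled i.
If G is scale degree 1 and the mode makes that degree carry a minor triad, the tonic is G and the mode is minor.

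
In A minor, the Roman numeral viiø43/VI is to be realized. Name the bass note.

Bb

The applied chord viiø43/VI is rooted on E: E-G-Bb-D.
The figure 43 means second inversion — the fifth is in the bass.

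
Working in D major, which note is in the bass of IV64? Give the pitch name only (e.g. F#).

IV in D major has root G; the chord is G-B-D.
The figure 64 means second inversion — the fifth is in the bass.

D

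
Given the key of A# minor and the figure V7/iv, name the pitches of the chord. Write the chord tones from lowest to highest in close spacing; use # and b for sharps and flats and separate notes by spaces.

A# C## E# G#

V7/iv is a secondary dominant — the dominant seventh of iv. iv in A# minor is D#, so the applied chord's root is A#, a perfect fifth above.
Building a dominant seventh chord on A# gives A#-C##-E#-G#.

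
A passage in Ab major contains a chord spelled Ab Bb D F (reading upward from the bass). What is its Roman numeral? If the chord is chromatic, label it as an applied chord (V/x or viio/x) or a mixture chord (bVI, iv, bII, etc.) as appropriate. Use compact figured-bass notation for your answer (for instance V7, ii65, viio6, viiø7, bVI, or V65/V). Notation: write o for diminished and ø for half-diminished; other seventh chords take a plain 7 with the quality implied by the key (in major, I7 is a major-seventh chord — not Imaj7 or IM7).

V42/V

Stacked in thirds the chord is Bb-D-F-Ab: a dominant seventh chord on Bb.
Bb is not a diatonic chord root with this quality in Ab major, but it lies a perfect fifth above Eb (V), so the chord functions as an applied dominant of V.
With Ab in the bass the chord is in third inversion, so the figured bass is 42.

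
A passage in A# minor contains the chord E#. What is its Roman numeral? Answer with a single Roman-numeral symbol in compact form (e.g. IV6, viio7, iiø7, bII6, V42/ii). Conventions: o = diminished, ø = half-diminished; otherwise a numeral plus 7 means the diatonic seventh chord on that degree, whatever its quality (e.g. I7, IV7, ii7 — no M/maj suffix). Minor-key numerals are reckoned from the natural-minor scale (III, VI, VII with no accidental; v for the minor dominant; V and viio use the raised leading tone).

V

Stacked in thirds the chord is E#-G##-B#: a major triad on E#.
In A# minor, E# is the dominant; the diatonic major triad there is V.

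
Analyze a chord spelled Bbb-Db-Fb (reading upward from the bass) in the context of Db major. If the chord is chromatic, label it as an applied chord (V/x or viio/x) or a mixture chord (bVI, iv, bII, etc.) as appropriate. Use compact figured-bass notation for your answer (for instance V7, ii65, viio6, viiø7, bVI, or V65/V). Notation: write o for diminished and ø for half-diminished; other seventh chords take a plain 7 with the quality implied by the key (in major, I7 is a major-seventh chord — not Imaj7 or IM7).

bVI

The pitches Bbb-Db-Fb form a major triad rooted on Bbb.
Bbb is the lowered sixth degree of Db major (diatonic 6 would be Bb). This is a major triad on the lowered sixth degree, borrowed from the parallel minor.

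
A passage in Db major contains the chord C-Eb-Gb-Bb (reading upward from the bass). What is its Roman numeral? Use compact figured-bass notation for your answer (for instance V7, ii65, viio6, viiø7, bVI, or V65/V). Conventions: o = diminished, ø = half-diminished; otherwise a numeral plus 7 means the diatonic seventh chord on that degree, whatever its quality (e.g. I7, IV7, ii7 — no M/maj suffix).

viiø7

The pitches C-Eb-Gb-Bb form a half-diminished seventh chord rooted on C.
In Db major, C is the leading tone; the diatonic half-diminished seventh chord there is viiø7.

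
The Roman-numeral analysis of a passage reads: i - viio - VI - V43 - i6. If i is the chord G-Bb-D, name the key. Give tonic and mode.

G minor

The chord Gm is a minor triad rooted on G; its label is i.
If G is scale degree 1 and the mode makes that degree carry a minor triad, the tonic is G and the mode is minor.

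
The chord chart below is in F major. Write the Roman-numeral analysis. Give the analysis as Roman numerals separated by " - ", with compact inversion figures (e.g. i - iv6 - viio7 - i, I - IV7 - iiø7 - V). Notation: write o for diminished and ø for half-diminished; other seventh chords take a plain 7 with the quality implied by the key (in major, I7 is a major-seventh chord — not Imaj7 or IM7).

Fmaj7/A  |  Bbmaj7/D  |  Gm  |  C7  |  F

Fmaj7/A: major seventh chord on F = scale degree 1 → I65.
Bbmaj7/D has root Bb, degree 4 in F major, so IV65.
Gm: minor triad on G = scale degree 2 → ii.
C7: root C is the dominant; dominant seventh chord there is V7.
F: root F is the tonic; major triad there is I.

I65 - IV65 - ii - V7 - I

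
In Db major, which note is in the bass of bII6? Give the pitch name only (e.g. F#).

Gb

bII in Db major has root Ebb; the chord is Ebb-Gb-Bbb.
The figure 6 means first inversion — the third is in the bass.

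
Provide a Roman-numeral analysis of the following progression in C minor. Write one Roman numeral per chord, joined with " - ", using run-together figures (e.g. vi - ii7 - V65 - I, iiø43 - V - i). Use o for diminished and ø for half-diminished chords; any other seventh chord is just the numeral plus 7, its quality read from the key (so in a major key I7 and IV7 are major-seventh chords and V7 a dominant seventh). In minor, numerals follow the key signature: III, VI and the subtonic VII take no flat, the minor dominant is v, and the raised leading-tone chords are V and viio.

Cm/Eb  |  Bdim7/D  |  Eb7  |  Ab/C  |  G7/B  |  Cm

Cm/Eb has root C, degree 1 in C minor, so i6.
Bdim7/D has root B, degree 7 in C minor, so viio65.
Eb7: chromatic; Eb is V of VI, so V7/VI.
Ab/C: major triad on Ab = scale degree 6 → VI6.
G7/B: dominant seventh chord on G = scale degree 5 → V65.
Cm: minor triad on C = scale degree 1 → i.

i6 - viio65 - V7/VI - VI6 - V65 - i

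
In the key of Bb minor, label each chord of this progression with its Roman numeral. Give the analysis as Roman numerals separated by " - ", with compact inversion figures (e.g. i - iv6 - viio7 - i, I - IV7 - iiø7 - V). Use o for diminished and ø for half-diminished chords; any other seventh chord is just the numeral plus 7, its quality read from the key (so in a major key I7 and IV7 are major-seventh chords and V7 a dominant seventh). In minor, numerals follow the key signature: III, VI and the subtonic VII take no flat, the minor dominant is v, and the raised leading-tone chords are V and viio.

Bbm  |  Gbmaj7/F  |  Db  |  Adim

i - VI42 - III - viio

Bbm: root Bb is the tonic; minor triad there is i.
Gbmaj7/F: major seventh chord on Gb = scale degree 6 → VI42.
Db: major triad on Db = scale degree 3 → III.
Adim: diminished triad on A = scale degree 7 → viio.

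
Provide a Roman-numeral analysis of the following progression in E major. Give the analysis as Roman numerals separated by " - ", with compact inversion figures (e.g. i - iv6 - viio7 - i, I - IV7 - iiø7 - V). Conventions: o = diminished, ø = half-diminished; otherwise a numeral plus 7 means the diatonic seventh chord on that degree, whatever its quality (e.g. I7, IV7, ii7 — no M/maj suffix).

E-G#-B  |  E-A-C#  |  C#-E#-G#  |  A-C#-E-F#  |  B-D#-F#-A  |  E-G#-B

I - IV64 - V/ii - ii65 - V7 - I

E-G#-B: root E is the tonic; major triad there is I.
E-A-C#: major triad on A = scale degree 4 → IV64.
C#-E#-G# is the secondary dominant of ii (major triad on C#): V/ii.
A-C#-E-F#: minor seventh chord on F# = scale degree 2 → ii65.
B-D#-F#-A has root B, degree 5 in E major, so V7.
E-G#-B: root E is the tonic; major triad there is I.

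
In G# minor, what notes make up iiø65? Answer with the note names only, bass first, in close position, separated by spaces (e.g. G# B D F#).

In G# minor, the supertonic is A#, and the diatonic chord built there is a half-diminished seventh chord.
Stacking thirds from A# gives A#-C#-E-G#.
The figured bass 65 indicates first inversion, placing the third (C#) in the bass: C#-E-G#-A#.

C# E G# A#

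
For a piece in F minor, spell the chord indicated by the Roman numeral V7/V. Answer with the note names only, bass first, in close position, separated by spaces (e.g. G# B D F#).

G B D F

The slash means an applied dominant: we want the dominant of V. In F minor, V is C major, and its dominant is built on G.
Building a dominant seventh chord on G gives G-B-D-F.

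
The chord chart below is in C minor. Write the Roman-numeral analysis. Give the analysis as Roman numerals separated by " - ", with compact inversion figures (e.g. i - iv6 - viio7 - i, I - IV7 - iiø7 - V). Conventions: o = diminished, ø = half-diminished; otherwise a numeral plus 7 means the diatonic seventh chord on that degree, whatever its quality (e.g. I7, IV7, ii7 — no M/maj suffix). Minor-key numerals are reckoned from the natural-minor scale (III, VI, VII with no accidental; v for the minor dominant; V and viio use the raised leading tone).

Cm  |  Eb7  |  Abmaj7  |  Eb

Cm has root C, degree 1 in C minor, so i.
Eb7 is the secondary dominant of VI (dominant seventh chord on Eb): V7/VI.
Abmaj7: root Ab is the submediant; major seventh chord there is VI7.
Eb: root Eb is the mediant; major triad there is III.

i - V7/VI - VI7 - III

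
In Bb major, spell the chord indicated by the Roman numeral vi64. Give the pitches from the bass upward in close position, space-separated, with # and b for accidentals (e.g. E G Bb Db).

In Bb major, the sixth degree is G, and the diatonic chord built there is a minor triad.
Stacking thirds from G gives G-Bb-D.
With the 64 figure the chord is in second inversion; from the bass D upward in close position it reads D-G-Bb.

D G Bb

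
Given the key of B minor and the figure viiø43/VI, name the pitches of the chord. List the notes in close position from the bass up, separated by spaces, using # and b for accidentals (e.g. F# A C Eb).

C E F# A

The slash marks an applied leading-tone chord: viio of VI. In B minor, VI is G, so the leading tone to it is F#, a half step below.
Building a half-diminished seventh chord on F# gives F#-A-C-E.
The figured bass 43 indicates second inversion, placing the fifth (C) in the bass: C-E-F#-A.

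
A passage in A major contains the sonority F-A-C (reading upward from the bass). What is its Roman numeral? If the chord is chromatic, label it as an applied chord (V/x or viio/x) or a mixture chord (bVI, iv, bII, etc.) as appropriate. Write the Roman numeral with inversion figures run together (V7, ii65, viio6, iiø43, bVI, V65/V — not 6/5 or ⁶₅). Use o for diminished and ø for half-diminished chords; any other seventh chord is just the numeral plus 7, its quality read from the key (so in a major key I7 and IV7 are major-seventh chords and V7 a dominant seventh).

The pitches F-A-C form a major triad rooted on F.
F is the lowered sixth degree of A major (diatonic 6 would be F#). This is a major triad on the lowered sixth degree, borrowed from the parallel minor.

bVI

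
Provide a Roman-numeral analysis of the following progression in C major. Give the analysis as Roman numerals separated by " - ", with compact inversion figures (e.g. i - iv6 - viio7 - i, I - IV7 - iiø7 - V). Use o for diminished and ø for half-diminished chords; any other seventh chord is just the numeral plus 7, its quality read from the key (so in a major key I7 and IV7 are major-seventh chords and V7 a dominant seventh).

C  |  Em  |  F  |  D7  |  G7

C has root C, degree 1 in C major, so I.
Em: minor triad on E = scale degree 3 → iii.
F has root F, degree 4 in C major, so IV.
D7 is the secondary dominant of V (dominant seventh chord on D): V7/V.
G7: dominant seventh chord on G = scale degree 5 → V7.

I - iii - IV - V7/V - V7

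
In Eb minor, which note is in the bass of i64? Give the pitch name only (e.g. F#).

i in Eb minor has root Eb; the chord is Eb-Gb-Bb.
The figure 64 means second inversion — the fifth is in the bass.

Bb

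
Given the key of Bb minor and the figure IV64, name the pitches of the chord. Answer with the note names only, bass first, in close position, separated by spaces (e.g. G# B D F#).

Scale degree 4 in Bb minor is Eb; here the chord built on it is altered to a major triad. IV64 is the major subdominant, borrowed from the parallel major.
So the chord is Eb-G-Bb, a major triad.
The figured bass 64 indicates second inversion, placing the fifth (Bb) in the bass: Bb-Eb-G.

Bb Eb G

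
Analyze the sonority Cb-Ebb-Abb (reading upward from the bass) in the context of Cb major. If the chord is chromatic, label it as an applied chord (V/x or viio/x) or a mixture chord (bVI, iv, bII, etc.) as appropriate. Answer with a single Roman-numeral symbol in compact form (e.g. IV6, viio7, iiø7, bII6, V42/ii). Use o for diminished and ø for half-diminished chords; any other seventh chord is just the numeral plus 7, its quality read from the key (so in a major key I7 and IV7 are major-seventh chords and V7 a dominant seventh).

bVI6

Stacked in thirds the chord is Abb-Cb-Ebb: a major triad on Abb.
Abb is the lowered sixth degree of Cb major (diatonic 6 would be Ab). This is a major triad on the lowered sixth degree, borrowed from the parallel minor.
With Cb in the bass the chord is in first inversion, so the figured bass is 6.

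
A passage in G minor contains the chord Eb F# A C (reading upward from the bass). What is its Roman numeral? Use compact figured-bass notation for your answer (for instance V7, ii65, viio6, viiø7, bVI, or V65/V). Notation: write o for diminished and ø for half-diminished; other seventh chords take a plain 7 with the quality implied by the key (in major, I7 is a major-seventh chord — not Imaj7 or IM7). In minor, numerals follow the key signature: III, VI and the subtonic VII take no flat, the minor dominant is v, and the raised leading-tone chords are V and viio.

The pitches F#-A-C-Eb form a fully diminished seventh chord rooted on F#.
In G minor, F# is the leading tone; the diatonic fully diminished seventh chord there is viio7.
With Eb in the bass the chord is in third inversion, so the figured bass is 42.

viio42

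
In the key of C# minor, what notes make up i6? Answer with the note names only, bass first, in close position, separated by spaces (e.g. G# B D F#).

The numeral's case and figure indicate a minor triad. In C# minor its root, the first degree, is C#.
Stacking thirds from C# gives C#-E-G#.
The figured bass 6 indicates first inversion, placing the third (E) in the bass: E-G#-C#.

E G# C#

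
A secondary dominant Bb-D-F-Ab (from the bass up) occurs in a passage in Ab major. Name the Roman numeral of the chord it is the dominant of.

V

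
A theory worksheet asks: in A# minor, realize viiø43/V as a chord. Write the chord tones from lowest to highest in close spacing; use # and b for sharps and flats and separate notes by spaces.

The slash marks an applied leading-tone chord: viio of V. In A# minor, V is E#, so the leading tone to it is D##, a half step below.
Building a half-diminished seventh chord on D## gives D##-F##-A#-C##.
With the 43 figure the chord is in second inversion; from the bass A# upward in close position it reads A#-C##-D##-F##.

A# C## D## F##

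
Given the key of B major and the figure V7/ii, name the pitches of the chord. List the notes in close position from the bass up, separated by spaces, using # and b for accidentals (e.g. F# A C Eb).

V7/ii is a secondary dominant — the dominant seventh of ii. ii in B major is C#, so the applied chord's root is G#, a perfect fifth above.
Building a dominant seventh chord on G# gives G#-B#-D#-F#.

G# B# D# F#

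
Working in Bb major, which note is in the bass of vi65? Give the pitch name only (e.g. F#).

Bb

vi in Bb major has root G; the chord is G-Bb-D-F.
The figure 65 means first inversion — the third is in the bass.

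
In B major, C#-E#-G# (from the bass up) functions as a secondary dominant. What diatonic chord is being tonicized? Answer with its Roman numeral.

V

The chord is a major triad on C#.
A dominant resolves down a perfect fifth: C# → F#. In B major, F# is scale degree 5, i.e. V.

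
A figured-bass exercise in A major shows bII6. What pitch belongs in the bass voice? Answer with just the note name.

D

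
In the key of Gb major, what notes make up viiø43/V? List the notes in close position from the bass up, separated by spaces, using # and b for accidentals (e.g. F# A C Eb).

viiø43/V is a secondary leading-tone chord. The target V is Db in Gb major; the applied chord is rooted a semitone below, on C.
Building a half-diminished seventh chord on C gives C-Eb-Gb-Bb.
The figured bass 43 indicates second inversion, placing the fifth (Gb) in the bass: Gb-Bb-C-Eb.

Gb Bb C Eb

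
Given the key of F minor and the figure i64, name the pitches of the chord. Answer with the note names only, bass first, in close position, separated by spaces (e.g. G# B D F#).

C F Ab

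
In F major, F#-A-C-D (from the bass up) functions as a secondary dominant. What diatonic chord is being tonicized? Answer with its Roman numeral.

ii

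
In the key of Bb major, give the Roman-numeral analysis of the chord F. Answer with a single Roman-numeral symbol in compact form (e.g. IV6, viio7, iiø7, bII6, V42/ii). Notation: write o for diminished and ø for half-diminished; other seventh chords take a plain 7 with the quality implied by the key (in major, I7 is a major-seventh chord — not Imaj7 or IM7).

Stacked in thirds the chord is F-A-C: a major triad on F.
F is scale degree 5 in Bb major, and a major triad on that degree is written V.

V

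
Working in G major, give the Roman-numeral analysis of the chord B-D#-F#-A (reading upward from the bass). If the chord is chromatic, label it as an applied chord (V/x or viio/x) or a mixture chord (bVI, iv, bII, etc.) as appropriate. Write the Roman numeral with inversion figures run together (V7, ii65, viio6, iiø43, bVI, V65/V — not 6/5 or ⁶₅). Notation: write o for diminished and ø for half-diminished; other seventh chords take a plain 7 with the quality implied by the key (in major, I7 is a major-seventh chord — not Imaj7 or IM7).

Stacked in thirds the chord is B-D#-F#-A: a dominant seventh chord on B.
B is not a diatonic chord root with this quality in G major, but it lies a perfect fifth above E (vi), so the chord functions as an applied dominant of vi.

V7/vi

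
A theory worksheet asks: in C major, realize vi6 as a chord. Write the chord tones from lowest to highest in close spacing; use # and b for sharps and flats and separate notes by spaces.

C E A

In C major, the sixth degree is A, and the diatonic chord built there is a minor triad.
Stacking thirds from A gives A-C-E.
The figured bass 6 indicates first inversion, placing the third (C) in the bass: C-E-A.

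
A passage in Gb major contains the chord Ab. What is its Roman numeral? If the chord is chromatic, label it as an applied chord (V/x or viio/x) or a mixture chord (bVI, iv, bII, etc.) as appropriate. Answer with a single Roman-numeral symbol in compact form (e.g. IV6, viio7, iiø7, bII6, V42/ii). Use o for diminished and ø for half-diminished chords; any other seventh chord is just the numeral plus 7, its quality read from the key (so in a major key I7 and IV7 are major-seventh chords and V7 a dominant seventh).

V/V

The pitches Ab-C-Eb form a major triad rooted on Ab.
Ab is not a diatonic chord root with this quality in Gb major, but it lies a perfect fifth above Db (V), so the chord functions as an applied dominant of V.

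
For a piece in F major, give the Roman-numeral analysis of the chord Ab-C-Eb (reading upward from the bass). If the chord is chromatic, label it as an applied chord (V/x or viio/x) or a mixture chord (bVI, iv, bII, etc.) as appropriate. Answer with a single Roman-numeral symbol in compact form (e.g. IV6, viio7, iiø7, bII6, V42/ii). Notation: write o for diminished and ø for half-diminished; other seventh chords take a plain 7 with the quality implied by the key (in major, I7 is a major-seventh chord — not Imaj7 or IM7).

Stacked in thirds the chord is Ab-C-Eb: a major triad on Ab.
Ab is the lowered third degree of F major (diatonic 3 would be A). This is a major triad on the lowered third degree, borrowed from the parallel minor.

bIII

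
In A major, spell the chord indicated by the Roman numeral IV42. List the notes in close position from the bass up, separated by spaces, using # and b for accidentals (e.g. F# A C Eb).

C# D F# A

In A major, scale degree 4 is D, and the diatonic chord built there is a major seventh chord.
That chord is spelled D-F#-A-C#.
With the 42 figure the chord is in third inversion; from the bass C# upward in close position it reads C#-D-F#-A.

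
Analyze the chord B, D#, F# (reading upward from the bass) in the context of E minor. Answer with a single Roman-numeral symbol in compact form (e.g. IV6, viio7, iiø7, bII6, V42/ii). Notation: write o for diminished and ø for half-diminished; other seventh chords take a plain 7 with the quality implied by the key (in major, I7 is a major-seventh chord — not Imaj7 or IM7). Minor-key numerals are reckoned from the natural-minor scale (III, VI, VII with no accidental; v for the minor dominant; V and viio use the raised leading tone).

V

The pitches B-D#-F# form a major triad rooted on B.
In E minor, B is the dominant; the diatonic major triad there is V.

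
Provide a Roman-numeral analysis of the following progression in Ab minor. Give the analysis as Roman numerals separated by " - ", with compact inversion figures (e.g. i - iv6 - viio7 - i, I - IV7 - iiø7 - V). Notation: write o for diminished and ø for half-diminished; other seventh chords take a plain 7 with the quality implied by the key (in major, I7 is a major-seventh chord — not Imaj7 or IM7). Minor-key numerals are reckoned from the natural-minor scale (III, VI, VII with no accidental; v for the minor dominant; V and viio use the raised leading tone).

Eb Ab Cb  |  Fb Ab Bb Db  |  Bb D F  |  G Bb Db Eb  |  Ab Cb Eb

i64 - iiø43 - V/V - V65 - i

Eb-Ab-Cb has root Ab, degree 1 in Ab minor, so i64.
Fb-Ab-Bb-Db has root Bb, degree 2 in Ab minor, so iiø43.
Bb-D-F: a major triad on Bb, the applied dominant of V → V/V.
G-Bb-Db-Eb has root Eb, degree 5 in Ab minor, so V65.
Ab-Cb-Eb: minor triad on Ab = scale degree 1 → i.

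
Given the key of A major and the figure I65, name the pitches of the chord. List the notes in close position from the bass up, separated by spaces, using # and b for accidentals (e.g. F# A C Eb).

C# E G# A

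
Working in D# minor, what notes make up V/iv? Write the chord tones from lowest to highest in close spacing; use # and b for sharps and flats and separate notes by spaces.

D# F## A#

The slash means an applied dominant: we want the dominant of iv. In D# minor, iv is G# minor, and its dominant is built on D#.
Building a major triad on D# gives D#-F##-A#.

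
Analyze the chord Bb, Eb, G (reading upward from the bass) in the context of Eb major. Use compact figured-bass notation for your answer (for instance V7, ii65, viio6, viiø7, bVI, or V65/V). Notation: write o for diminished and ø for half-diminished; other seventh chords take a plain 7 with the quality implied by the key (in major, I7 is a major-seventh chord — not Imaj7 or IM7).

The pitches Eb-G-Bb form a major triad rooted on Eb.
In Eb major, Eb is the tonic; the diatonic major triad there is I.
With Bb in the bass the chord is in second inversion, so the figured bass is 64.

I64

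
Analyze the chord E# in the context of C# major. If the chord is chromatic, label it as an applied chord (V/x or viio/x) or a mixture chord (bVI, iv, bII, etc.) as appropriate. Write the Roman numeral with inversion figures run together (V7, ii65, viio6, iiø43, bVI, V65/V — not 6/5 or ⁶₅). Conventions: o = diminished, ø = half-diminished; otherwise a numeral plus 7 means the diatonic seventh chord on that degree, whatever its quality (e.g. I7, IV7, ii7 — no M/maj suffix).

V/vi

Stacked in thirds the chord is E#-G##-B#: a major triad on E#.
E# is not a diatonic chord root with this quality in C# major, but it lies a perfect fifth above A# (vi), so the chord functions as an applied dominant of vi.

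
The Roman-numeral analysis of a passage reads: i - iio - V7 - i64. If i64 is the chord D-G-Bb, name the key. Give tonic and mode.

G minor

i64 is given as D-G-Bb — a minor triad with root G.
If G is scale degree 1 and the mode makes that degree carry a minor triad, the tonic is G and the mode is minor.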